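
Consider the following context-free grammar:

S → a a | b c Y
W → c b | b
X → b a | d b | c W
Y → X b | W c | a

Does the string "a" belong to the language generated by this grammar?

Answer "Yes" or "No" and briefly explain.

No - no valid derivation exists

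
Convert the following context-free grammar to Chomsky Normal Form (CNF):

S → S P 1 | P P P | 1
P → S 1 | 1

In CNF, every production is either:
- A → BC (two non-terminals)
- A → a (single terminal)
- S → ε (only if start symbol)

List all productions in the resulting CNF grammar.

T1 → 1; S → 1; P → 1; S → S X0; X0 → P T1; S → P X1; X1 → P P; P → S T1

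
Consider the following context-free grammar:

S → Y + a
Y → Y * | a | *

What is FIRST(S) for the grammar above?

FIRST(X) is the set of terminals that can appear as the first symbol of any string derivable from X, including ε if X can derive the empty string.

We compute FIRST(S) using the standard algorithm.
FIRST(S) = {*, a}
FIRST(Y) = {*, a}
Therefore, FIRST(S) = {*, a}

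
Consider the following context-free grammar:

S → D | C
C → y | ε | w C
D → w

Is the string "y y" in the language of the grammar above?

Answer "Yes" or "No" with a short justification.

No - no valid derivation exists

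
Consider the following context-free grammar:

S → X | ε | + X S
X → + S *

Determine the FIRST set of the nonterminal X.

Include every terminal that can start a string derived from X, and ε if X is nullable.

We compute FIRST(X) using the standard algorithm.
FIRST(S) = {+, ε}
FIRST(X) = {+}
Therefore, FIRST(X) = {+}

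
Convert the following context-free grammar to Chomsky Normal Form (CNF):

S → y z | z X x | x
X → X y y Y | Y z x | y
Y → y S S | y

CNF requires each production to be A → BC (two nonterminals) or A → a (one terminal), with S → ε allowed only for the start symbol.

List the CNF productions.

TY → y; TZ → z; TX → x; S → x; X → y; Y → y; S → TY TZ; S → TZ X0; X0 → X TX; X → X X1; X1 → TY X2; X2 → TY Y; X → Y X3; X3 → TZ TX; Y → TY X4; X4 → S S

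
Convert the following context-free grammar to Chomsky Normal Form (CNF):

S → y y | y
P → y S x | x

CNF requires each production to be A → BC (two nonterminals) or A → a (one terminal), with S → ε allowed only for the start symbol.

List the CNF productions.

TY → y; S → y; TX → x; P → x; S → TY TY; P → TY X0; X0 → S TX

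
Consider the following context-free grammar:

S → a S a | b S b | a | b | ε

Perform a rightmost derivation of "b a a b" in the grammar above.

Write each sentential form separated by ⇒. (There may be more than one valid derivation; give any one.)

S ⇒ b S b ⇒ b a S a b ⇒ b a a b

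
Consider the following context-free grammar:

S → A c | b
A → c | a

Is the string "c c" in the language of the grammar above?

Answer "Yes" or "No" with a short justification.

Yes - a valid derivation exists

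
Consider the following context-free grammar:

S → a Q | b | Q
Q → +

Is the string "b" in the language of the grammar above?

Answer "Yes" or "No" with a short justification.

Yes - a valid derivation exists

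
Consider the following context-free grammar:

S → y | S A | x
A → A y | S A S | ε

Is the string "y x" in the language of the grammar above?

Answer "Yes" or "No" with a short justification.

No - no valid derivation exists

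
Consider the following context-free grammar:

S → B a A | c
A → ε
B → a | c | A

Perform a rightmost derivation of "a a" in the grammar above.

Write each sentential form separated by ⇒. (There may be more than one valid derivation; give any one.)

S ⇒ B a A ⇒ B a ⇒ a a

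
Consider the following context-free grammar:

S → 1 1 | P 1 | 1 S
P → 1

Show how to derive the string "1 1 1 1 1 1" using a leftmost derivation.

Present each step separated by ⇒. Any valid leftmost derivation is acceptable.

S ⇒ 1 S ⇒ 1 1 S ⇒ 1 1 1 S ⇒ 1 1 1 1 S ⇒ 1 1 1 1 1 1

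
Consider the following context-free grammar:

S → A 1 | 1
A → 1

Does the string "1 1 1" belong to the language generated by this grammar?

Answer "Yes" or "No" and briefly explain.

No - no valid derivation exists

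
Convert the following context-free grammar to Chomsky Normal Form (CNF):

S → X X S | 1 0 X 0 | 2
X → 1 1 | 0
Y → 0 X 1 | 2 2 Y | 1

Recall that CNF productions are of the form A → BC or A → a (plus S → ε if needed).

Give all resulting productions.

T1 → 1; T0 → 0; S → 2; X → 0; T2 → 2; Y → 1; S → X X0; X0 → X S; S → T1 X1; X1 → T0 X2; X2 → X T0; X → T1 T1; Y → T0 X3; X3 → X T1; Y → T2 X4; X4 → T2 Y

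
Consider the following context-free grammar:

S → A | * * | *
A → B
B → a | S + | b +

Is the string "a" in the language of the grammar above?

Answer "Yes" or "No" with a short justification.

Yes - a valid derivation exists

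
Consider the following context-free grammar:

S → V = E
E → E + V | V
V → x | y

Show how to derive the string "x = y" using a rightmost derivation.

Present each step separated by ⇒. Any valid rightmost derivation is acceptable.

S ⇒ V = E ⇒ V = V ⇒ V = y ⇒ x = y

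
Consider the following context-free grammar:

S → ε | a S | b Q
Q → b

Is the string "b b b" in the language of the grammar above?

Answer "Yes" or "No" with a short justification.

No - no valid derivation exists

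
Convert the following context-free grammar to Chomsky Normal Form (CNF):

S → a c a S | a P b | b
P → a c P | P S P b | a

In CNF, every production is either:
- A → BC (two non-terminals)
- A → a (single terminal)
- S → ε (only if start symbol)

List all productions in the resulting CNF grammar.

TA → a; TC → c; TB → b; S → b; P → a; S → TA X0; X0 → TC X1; X1 → TA S; S → TA X2; X2 → P TB; P → TA X3; X3 → TC P; P → P X4; X4 → S X5; X5 → P TB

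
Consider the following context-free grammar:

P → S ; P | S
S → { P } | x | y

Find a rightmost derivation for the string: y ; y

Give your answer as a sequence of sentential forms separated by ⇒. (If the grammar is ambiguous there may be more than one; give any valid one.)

P ⇒ S ; P ⇒ S ; S ⇒ S ; y ⇒ y ; y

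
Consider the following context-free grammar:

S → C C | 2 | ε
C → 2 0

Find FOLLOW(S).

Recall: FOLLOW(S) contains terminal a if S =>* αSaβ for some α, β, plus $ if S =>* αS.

We compute FOLLOW(S) using the standard algorithm.
FOLLOW(S) starts with {$}.
FIRST(C) = {2}
FIRST(S) = {2, ε}
FOLLOW(C) = {$, 2}
FOLLOW(S) = {$}
Therefore, FOLLOW(S) = {$}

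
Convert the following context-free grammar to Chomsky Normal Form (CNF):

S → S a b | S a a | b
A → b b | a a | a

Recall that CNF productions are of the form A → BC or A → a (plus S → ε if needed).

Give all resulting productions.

TA → a; TB → b; S → b; A → a; S → S X0; X0 → TA TB; S → S X1; X1 → TA TA; A → TB TB; A → TA TA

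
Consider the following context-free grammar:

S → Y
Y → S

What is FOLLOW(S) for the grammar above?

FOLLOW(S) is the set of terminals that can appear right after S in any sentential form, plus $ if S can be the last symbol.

We compute FOLLOW(S) using the standard algorithm.
FOLLOW(S) starts with {$}.
FIRST(S) = {}
FIRST(Y) = {}
FOLLOW(S) = {$}
FOLLOW(Y) = {$}
Therefore, FOLLOW(S) = {$}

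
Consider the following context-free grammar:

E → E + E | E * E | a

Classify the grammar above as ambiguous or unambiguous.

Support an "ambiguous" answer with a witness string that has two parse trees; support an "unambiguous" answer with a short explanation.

Ambiguous - the string 'a + a * a + a + a' has two distinct parse trees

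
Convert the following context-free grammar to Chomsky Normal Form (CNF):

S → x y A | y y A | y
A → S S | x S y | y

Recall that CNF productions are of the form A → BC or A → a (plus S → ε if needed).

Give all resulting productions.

TX → x; TY → y; S → y; A → y; S → TX X0; X0 → TY A; S → TY X1; X1 → TY A; A → S S; A → TX X2; X2 → S TY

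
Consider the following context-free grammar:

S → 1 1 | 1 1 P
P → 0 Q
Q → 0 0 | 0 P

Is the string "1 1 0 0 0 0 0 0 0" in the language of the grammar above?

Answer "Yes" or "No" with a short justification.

Yes - a valid derivation exists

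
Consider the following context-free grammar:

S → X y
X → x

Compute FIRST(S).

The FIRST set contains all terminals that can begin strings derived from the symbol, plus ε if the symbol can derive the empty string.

We compute FIRST(S) using the standard algorithm.
FIRST(S) = {x}
FIRST(X) = {x}
Therefore, FIRST(S) = {x}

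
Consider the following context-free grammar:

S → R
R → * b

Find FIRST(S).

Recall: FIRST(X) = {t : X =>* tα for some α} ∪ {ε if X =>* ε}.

We compute FIRST(S) using the standard algorithm.
FIRST(R) = {*}
FIRST(S) = {*}
Therefore, FIRST(S) = {*}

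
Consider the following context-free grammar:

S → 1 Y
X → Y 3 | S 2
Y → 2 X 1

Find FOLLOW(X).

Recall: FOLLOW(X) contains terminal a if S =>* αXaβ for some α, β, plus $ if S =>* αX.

We compute FOLLOW(X) using the standard algorithm.
FOLLOW(S) starts with {$}.
FIRST(S) = {1}
FIRST(X) = {1, 2}
FIRST(Y) = {2}
FOLLOW(S) = {$, 2}
FOLLOW(X) = {1}
FOLLOW(Y) = {$, 2, 3}
Therefore, FOLLOW(X) = {1}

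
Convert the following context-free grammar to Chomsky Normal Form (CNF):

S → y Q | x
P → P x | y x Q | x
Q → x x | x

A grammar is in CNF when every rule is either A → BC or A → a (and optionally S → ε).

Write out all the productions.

TY → y; S → x; TX → x; P → x; Q → x; S → TY Q; P → P TX; P → TY X0; X0 → TX Q; Q → TX TX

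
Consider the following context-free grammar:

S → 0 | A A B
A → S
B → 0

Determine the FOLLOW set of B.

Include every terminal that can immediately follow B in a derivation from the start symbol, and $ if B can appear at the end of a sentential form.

We compute FOLLOW(B) using the standard algorithm.
FOLLOW(S) starts with {$}.
FIRST(A) = {0}
FIRST(B) = {0}
FIRST(S) = {0}
FOLLOW(A) = {0}
FOLLOW(B) = {$, 0}
FOLLOW(S) = {$, 0}
Therefore, FOLLOW(B) = {$, 0}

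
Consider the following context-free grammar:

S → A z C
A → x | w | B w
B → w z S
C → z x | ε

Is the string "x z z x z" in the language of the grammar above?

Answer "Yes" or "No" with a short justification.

No - no valid derivation exists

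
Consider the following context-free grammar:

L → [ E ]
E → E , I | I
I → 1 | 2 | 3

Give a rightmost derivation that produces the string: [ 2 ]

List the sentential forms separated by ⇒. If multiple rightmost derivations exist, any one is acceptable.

L ⇒ [ E ] ⇒ [ I ] ⇒ [ 2 ]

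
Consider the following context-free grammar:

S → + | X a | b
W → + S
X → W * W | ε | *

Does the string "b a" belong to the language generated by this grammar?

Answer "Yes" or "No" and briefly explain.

No - no valid derivation exists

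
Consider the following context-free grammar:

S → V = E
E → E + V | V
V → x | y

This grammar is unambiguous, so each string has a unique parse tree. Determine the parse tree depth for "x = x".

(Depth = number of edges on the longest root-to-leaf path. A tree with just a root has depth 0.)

3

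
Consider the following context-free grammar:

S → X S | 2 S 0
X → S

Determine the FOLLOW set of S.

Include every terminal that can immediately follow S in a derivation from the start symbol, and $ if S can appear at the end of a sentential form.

We compute FOLLOW(S) using the standard algorithm.
FOLLOW(S) starts with {$}.
FIRST(S) = {2}
FIRST(X) = {2}
FOLLOW(S) = {$, 0, 2}
FOLLOW(X) = {2}
Therefore, FOLLOW(S) = {$, 0, 2}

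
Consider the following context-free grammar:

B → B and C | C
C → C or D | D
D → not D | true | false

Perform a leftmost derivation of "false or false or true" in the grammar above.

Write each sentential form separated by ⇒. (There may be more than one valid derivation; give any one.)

B ⇒ C ⇒ C or D ⇒ C or D or D ⇒ D or D or D ⇒ false or D or D ⇒ false or false or D ⇒ false or false or true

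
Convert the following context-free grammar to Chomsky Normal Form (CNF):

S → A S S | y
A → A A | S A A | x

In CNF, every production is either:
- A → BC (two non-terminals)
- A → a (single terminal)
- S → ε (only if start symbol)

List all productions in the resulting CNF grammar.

S → y; A → x; S → A X0; X0 → S S; A → A A; A → S X1; X1 → A A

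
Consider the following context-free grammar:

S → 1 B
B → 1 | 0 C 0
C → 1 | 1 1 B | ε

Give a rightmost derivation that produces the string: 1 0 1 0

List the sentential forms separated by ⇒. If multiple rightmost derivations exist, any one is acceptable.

S ⇒ 1 B ⇒ 1 0 C 0 ⇒ 1 0 1 0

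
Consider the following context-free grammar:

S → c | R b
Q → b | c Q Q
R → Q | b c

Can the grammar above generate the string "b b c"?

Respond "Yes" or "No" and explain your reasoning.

No - no valid derivation exists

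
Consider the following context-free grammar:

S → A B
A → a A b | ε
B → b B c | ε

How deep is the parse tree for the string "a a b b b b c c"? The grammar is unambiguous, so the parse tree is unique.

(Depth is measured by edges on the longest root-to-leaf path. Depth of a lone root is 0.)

4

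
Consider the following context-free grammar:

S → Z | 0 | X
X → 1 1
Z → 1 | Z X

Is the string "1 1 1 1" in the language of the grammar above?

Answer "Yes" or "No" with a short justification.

No - no valid derivation exists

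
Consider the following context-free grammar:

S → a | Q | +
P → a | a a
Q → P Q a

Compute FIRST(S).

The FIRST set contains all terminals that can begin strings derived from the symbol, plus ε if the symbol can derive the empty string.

We compute FIRST(S) using the standard algorithm.
FIRST(P) = {a}
FIRST(Q) = {a}
FIRST(S) = {+, a}
Therefore, FIRST(S) = {+, a}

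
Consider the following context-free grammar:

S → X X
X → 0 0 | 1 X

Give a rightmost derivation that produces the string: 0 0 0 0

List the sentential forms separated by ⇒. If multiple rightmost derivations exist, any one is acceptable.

S ⇒ X X ⇒ X 0 0 ⇒ 0 0 0 0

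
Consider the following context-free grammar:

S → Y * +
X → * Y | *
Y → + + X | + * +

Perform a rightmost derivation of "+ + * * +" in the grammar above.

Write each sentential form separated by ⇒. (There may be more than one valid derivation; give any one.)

S ⇒ Y * + ⇒ + + X * + ⇒ + + * * +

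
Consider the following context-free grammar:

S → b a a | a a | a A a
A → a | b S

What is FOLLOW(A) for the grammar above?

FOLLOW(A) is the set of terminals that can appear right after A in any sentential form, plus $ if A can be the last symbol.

We compute FOLLOW(A) using the standard algorithm.
FOLLOW(S) starts with {$}.
FIRST(A) = {a, b}
FIRST(S) = {a, b}
FOLLOW(A) = {a}
FOLLOW(S) = {$, a}
Therefore, FOLLOW(A) = {a}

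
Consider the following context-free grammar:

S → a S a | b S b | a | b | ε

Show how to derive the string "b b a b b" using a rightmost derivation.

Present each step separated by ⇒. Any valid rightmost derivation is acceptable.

S ⇒ b S b ⇒ b b S b b ⇒ b b a b b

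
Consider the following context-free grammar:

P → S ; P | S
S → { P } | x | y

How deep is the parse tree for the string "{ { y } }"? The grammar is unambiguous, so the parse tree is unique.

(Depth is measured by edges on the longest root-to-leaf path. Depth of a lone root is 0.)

6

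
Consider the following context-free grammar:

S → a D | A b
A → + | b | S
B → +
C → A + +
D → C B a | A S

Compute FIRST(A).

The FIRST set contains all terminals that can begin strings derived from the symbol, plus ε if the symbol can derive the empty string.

We compute FIRST(A) using the standard algorithm.
FIRST(A) = {+, a, b}
FIRST(B) = {+}
FIRST(C) = {+, a, b}
FIRST(D) = {+, a, b}
FIRST(S) = {+, a, b}
Therefore, FIRST(A) = {+, a, b}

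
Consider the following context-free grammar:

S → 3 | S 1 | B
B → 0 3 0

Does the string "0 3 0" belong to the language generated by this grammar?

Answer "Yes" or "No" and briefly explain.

Yes - a valid derivation exists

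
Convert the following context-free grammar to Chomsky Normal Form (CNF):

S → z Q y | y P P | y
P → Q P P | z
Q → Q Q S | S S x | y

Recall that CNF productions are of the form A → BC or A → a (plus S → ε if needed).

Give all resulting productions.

TZ → z; TY → y; S → y; P → z; TX → x; Q → y; S → TZ X0; X0 → Q TY; S → TY X1; X1 → P P; P → Q X2; X2 → P P; Q → Q X3; X3 → Q S; Q → S X4; X4 → S TX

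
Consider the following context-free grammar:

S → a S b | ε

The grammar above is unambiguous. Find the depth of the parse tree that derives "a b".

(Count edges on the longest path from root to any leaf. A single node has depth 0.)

2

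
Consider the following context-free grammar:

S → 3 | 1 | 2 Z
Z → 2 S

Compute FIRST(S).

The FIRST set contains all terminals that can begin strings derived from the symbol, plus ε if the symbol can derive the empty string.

We compute FIRST(S) using the standard algorithm.
FIRST(S) = {1, 2, 3}
FIRST(Z) = {2}
Therefore, FIRST(S) = {1, 2, 3}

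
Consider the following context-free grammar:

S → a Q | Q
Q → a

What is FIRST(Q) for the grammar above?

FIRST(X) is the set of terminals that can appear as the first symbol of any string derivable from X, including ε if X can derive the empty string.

We compute FIRST(Q) using the standard algorithm.
FIRST(Q) = {a}
FIRST(S) = {a}
Therefore, FIRST(Q) = {a}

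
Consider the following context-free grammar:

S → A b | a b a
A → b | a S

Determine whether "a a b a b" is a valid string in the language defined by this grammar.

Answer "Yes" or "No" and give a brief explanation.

Yes - a valid derivation exists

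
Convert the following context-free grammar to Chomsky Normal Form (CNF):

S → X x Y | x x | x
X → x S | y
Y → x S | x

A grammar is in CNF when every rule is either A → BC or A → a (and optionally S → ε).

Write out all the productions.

TX → x; S → x; X → y; Y → x; S → X X0; X0 → TX Y; S → TX TX; X → TX S; Y → TX S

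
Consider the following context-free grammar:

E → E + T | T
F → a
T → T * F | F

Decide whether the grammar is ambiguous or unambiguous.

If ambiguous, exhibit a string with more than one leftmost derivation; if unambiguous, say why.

Unambiguous - every string in the language has a unique leftmost derivation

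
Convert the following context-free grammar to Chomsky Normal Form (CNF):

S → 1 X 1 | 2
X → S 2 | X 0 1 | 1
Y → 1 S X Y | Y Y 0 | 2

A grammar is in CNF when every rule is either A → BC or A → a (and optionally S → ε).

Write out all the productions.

T1 → 1; S → 2; T2 → 2; T0 → 0; X → 1; Y → 2; S → T1 X0; X0 → X T1; X → S T2; X → X X1; X1 → T0 T1; Y → T1 X2; X2 → S X3; X3 → X Y; Y → Y X4; X4 → Y T0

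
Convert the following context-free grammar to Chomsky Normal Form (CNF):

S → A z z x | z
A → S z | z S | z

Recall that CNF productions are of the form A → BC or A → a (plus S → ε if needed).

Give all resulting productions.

TZ → z; TX → x; S → z; A → z; S → A X0; X0 → TZ X1; X1 → TZ TX; A → S TZ; A → TZ S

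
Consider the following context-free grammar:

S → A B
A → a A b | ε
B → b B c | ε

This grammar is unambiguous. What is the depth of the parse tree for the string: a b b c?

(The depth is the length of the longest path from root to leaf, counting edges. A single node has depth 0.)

3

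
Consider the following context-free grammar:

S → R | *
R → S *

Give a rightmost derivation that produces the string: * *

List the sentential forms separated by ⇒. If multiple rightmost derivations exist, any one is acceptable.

S ⇒ R ⇒ S * ⇒ * *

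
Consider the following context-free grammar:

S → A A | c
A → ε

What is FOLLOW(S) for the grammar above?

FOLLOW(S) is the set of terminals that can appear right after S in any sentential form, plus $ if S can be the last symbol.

We compute FOLLOW(S) using the standard algorithm.
FOLLOW(S) starts with {$}.
FIRST(A) = {ε}
FIRST(S) = {c, ε}
FOLLOW(A) = {$}
FOLLOW(S) = {$}
Therefore, FOLLOW(S) = {$}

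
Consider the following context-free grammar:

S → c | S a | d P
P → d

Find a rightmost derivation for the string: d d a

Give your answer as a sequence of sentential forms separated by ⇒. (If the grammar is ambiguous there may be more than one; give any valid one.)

S ⇒ S a ⇒ d P a ⇒ d d a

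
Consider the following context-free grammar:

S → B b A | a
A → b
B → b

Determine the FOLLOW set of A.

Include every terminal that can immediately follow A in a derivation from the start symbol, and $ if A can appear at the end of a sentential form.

We compute FOLLOW(A) using the standard algorithm.
FOLLOW(S) starts with {$}.
FIRST(A) = {b}
FIRST(B) = {b}
FIRST(S) = {a, b}
FOLLOW(A) = {$}
FOLLOW(B) = {b}
FOLLOW(S) = {$}
Therefore, FOLLOW(A) = {$}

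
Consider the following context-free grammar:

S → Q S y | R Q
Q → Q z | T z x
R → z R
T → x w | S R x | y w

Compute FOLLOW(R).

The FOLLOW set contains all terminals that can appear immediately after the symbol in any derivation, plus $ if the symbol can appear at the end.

We compute FOLLOW(R) using the standard algorithm.
FOLLOW(S) starts with {$}.
FIRST(Q) = {x, y, z}
FIRST(R) = {z}
FIRST(S) = {x, y, z}
FIRST(T) = {x, y, z}
FOLLOW(Q) = {$, x, y, z}
FOLLOW(R) = {x, y, z}
FOLLOW(S) = {$, y, z}
FOLLOW(T) = {z}
Therefore, FOLLOW(R) = {x, y, z}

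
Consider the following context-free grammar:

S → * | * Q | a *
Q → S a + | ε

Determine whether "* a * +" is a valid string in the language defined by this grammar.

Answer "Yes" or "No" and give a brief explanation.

No - no valid derivation exists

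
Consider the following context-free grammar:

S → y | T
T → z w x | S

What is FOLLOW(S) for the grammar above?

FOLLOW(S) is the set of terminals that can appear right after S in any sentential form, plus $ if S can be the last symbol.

We compute FOLLOW(S) using the standard algorithm.
FOLLOW(S) starts with {$}.
FIRST(S) = {y, z}
FIRST(T) = {y, z}
FOLLOW(S) = {$}
FOLLOW(T) = {$}
Therefore, FOLLOW(S) = {$}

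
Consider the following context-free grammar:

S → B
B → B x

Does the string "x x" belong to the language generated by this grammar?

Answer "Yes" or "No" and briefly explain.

No - no valid derivation exists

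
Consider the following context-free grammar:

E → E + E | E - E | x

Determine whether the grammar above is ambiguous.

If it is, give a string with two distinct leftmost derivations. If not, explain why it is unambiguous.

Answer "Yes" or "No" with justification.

Yes - the string 'x + x + x + x - x + x' has two distinct leftmost derivations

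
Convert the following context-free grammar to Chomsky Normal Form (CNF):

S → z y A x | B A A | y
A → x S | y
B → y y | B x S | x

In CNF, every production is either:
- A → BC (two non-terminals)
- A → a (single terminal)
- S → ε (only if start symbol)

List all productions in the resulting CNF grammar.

TZ → z; TY → y; TX → x; S → y; A → y; B → x; S → TZ X0; X0 → TY X1; X1 → A TX; S → B X2; X2 → A A; A → TX S; B → TY TY; B → B X3; X3 → TX S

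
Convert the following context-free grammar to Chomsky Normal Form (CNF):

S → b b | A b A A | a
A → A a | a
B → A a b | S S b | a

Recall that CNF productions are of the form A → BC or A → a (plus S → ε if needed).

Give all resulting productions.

TB → b; S → a; TA → a; A → a; B → a; S → TB TB; S → A X0; X0 → TB X1; X1 → A A; A → A TA; B → A X2; X2 → TA TB; B → S X3; X3 → S TB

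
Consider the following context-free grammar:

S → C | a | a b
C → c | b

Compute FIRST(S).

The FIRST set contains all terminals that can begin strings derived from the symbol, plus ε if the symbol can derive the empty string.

We compute FIRST(S) using the standard algorithm.
FIRST(C) = {b, c}
FIRST(S) = {a, b, c}
Therefore, FIRST(S) = {a, b, c}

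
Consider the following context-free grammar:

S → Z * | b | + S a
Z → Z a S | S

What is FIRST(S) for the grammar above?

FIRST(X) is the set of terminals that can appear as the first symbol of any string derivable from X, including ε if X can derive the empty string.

We compute FIRST(S) using the standard algorithm.
FIRST(S) = {+, b}
FIRST(Z) = {+, b}
Therefore, FIRST(S) = {+, b}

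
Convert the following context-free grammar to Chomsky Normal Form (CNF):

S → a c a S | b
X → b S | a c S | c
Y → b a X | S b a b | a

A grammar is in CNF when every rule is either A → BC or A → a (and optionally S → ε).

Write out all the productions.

TA → a; TC → c; S → b; TB → b; X → c; Y → a; S → TA X0; X0 → TC X1; X1 → TA S; X → TB S; X → TA X2; X2 → TC S; Y → TB X3; X3 → TA X; Y → S X4; X4 → TB X5; X5 → TA TB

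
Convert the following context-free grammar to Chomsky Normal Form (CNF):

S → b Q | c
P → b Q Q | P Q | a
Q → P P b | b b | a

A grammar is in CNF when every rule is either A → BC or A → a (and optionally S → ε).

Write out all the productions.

TB → b; S → c; P → a; Q → a; S → TB Q; P → TB X0; X0 → Q Q; P → P Q; Q → P X1; X1 → P TB; Q → TB TB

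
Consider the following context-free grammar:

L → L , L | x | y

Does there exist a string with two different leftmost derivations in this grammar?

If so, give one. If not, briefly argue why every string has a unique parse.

Yes - the string 'x , y , y , y' has two distinct leftmost derivations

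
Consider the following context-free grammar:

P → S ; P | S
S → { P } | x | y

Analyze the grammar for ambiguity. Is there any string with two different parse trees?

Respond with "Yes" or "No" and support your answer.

No - the grammar is unambiguous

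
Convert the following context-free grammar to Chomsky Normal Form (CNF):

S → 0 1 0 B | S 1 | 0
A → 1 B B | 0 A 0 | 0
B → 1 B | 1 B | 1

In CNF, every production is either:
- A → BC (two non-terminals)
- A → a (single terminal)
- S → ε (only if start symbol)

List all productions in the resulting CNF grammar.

T0 → 0; T1 → 1; S → 0; A → 0; B → 1; S → T0 X0; X0 → T1 X1; X1 → T0 B; S → S T1; A → T1 X2; X2 → B B; A → T0 X3; X3 → A T0; B → T1 B; B → T1 B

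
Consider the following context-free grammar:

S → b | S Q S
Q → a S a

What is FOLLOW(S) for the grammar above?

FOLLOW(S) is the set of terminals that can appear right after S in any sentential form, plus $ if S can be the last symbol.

We compute FOLLOW(S) using the standard algorithm.
FOLLOW(S) starts with {$}.
FIRST(Q) = {a}
FIRST(S) = {b}
FOLLOW(Q) = {b}
FOLLOW(S) = {$, a}
Therefore, FOLLOW(S) = {$, a}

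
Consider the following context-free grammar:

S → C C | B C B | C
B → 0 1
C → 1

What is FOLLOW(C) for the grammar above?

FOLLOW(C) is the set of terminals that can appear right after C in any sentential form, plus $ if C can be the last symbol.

We compute FOLLOW(C) using the standard algorithm.
FOLLOW(S) starts with {$}.
FIRST(B) = {0}
FIRST(C) = {1}
FIRST(S) = {0, 1}
FOLLOW(B) = {$, 1}
FOLLOW(C) = {$, 0, 1}
FOLLOW(S) = {$}
Therefore, FOLLOW(C) = {$, 0, 1}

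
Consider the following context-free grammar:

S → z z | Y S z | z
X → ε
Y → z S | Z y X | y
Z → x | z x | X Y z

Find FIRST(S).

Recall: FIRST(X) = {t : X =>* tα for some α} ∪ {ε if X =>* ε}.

We compute FIRST(S) using the standard algorithm.
FIRST(S) = {x, y, z}
FIRST(X) = {ε}
FIRST(Y) = {x, y, z}
FIRST(Z) = {x, y, z}
Therefore, FIRST(S) = {x, y, z}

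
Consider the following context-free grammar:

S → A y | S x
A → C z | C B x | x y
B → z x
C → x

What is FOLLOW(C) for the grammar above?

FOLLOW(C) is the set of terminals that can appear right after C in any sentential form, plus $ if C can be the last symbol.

We compute FOLLOW(C) using the standard algorithm.
FOLLOW(S) starts with {$}.
FIRST(A) = {x}
FIRST(B) = {z}
FIRST(C) = {x}
FIRST(S) = {x}
FOLLOW(A) = {y}
FOLLOW(B) = {x}
FOLLOW(C) = {z}
FOLLOW(S) = {$, x}
Therefore, FOLLOW(C) = {z}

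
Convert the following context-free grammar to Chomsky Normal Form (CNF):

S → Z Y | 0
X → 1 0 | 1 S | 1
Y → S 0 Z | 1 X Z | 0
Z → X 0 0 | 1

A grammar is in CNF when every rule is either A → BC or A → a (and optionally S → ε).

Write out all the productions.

S → 0; T1 → 1; T0 → 0; X → 1; Y → 0; Z → 1; S → Z Y; X → T1 T0; X → T1 S; Y → S X0; X0 → T0 Z; Y → T1 X1; X1 → X Z; Z → X X2; X2 → T0 T0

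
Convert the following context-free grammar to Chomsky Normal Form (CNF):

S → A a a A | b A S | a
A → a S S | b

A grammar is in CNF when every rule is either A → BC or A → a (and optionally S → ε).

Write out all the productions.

TA → a; TB → b; S → a; A → b; S → A X0; X0 → TA X1; X1 → TA A; S → TB X2; X2 → A S; A → TA X3; X3 → S S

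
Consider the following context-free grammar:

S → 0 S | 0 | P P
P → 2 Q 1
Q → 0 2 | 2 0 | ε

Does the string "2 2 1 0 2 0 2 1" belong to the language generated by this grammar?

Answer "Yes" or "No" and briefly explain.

No - no valid derivation exists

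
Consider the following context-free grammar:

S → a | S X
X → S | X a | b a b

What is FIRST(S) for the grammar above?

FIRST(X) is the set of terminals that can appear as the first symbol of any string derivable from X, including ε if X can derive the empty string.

We compute FIRST(S) using the standard algorithm.
FIRST(S) = {a}
FIRST(X) = {a, b}
Therefore, FIRST(S) = {a}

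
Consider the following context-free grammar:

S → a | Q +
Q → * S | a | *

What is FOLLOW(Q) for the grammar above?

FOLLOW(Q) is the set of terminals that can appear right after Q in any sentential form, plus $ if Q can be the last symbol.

We compute FOLLOW(Q) using the standard algorithm.
FOLLOW(S) starts with {$}.
FIRST(Q) = {*, a}
FIRST(S) = {*, a}
FOLLOW(Q) = {+}
FOLLOW(S) = {$, +}
Therefore, FOLLOW(Q) = {+}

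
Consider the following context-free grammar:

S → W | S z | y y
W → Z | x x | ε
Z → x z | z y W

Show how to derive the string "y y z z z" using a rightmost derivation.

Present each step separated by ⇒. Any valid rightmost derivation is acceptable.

S ⇒ S z ⇒ S z z ⇒ S z z z ⇒ y y z z z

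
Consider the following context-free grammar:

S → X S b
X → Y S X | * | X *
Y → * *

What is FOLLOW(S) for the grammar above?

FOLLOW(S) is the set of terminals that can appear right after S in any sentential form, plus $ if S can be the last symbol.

We compute FOLLOW(S) using the standard algorithm.
FOLLOW(S) starts with {$}.
FIRST(S) = {*}
FIRST(X) = {*}
FIRST(Y) = {*}
FOLLOW(S) = {$, *, b}
FOLLOW(X) = {*}
FOLLOW(Y) = {*}
Therefore, FOLLOW(S) = {$, *, b}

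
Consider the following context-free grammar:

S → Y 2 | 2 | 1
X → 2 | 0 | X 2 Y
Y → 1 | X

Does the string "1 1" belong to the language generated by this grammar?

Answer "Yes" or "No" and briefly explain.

No - no valid derivation exists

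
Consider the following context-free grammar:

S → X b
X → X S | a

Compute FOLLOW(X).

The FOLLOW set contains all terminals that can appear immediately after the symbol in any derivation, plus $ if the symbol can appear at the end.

We compute FOLLOW(X) using the standard algorithm.
FOLLOW(S) starts with {$}.
FIRST(S) = {a}
FIRST(X) = {a}
FOLLOW(S) = {$, a, b}
FOLLOW(X) = {a, b}
Therefore, FOLLOW(X) = {a, b}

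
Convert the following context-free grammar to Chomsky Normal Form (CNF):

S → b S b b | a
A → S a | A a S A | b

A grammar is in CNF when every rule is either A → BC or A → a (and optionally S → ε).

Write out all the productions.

TB → b; S → a; TA → a; A → b; S → TB X0; X0 → S X1; X1 → TB TB; A → S TA; A → A X2; X2 → TA X3; X3 → S A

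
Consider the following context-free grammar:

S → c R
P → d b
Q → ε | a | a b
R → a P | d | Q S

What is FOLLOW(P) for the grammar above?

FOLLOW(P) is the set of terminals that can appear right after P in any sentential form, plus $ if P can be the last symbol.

We compute FOLLOW(P) using the standard algorithm.
FOLLOW(S) starts with {$}.
FIRST(P) = {d}
FIRST(Q) = {a, ε}
FIRST(R) = {a, c, d}
FIRST(S) = {c}
FOLLOW(P) = {$}
FOLLOW(Q) = {c}
FOLLOW(R) = {$}
FOLLOW(S) = {$}
Therefore, FOLLOW(P) = {$}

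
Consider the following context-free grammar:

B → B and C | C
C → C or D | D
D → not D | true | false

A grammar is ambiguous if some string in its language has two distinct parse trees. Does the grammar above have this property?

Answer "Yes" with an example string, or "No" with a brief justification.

No - the grammar is unambiguous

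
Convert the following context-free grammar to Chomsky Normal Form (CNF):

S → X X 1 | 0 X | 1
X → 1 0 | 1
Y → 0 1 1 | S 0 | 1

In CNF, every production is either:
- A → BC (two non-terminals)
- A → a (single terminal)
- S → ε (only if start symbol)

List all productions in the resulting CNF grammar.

T1 → 1; T0 → 0; S → 1; X → 1; Y → 1; S → X X0; X0 → X T1; S → T0 X; X → T1 T0; Y → T0 X1; X1 → T1 T1; Y → S T0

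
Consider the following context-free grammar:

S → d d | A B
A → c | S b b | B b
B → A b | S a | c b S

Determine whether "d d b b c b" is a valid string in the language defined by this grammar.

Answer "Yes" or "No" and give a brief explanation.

Yes - a valid derivation exists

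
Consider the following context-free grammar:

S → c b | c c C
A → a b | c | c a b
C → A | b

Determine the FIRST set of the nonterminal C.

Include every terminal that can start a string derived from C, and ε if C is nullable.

We compute FIRST(C) using the standard algorithm.
FIRST(A) = {a, c}
FIRST(C) = {a, b, c}
FIRST(S) = {c}
Therefore, FIRST(C) = {a, b, c}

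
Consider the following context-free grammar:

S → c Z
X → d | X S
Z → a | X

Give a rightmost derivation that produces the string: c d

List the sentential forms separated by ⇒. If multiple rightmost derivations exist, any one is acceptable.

S ⇒ c Z ⇒ c X ⇒ c d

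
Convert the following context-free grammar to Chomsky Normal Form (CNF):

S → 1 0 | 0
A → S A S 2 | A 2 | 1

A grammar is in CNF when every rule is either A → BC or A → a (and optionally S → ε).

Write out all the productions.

T1 → 1; T0 → 0; S → 0; T2 → 2; A → 1; S → T1 T0; A → S X0; X0 → A X1; X1 → S T2; A → A T2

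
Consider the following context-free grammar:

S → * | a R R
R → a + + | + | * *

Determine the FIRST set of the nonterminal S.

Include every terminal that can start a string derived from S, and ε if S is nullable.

We compute FIRST(S) using the standard algorithm.
FIRST(R) = {*, +, a}
FIRST(S) = {*, a}
Therefore, FIRST(S) = {*, a}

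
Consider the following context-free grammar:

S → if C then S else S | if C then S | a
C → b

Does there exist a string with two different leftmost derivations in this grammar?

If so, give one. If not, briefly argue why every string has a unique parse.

Yes - the string 'if b then a else if b then if b then a else a' has two distinct leftmost derivations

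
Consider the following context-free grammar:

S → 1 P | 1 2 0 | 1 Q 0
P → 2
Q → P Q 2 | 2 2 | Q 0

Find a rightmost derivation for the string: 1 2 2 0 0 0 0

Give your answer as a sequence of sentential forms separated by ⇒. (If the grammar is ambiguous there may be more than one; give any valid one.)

S ⇒ 1 Q 0 ⇒ 1 Q 0 0 ⇒ 1 Q 0 0 0 ⇒ 1 Q 0 0 0 0 ⇒ 1 2 2 0 0 0 0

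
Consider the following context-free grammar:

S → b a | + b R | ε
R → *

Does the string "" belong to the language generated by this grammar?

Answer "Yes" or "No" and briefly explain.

Yes - a valid derivation exists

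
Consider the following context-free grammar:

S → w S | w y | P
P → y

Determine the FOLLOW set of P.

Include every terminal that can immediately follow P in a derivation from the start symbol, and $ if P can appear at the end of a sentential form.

We compute FOLLOW(P) using the standard algorithm.
FOLLOW(S) starts with {$}.
FIRST(P) = {y}
FIRST(S) = {w, y}
FOLLOW(P) = {$}
FOLLOW(S) = {$}
Therefore, FOLLOW(P) = {$}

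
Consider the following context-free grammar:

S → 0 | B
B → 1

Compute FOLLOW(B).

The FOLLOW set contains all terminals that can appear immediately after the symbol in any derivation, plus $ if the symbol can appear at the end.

We compute FOLLOW(B) using the standard algorithm.
FOLLOW(S) starts with {$}.
FIRST(B) = {1}
FIRST(S) = {0, 1}
FOLLOW(B) = {$}
FOLLOW(S) = {$}
Therefore, FOLLOW(B) = {$}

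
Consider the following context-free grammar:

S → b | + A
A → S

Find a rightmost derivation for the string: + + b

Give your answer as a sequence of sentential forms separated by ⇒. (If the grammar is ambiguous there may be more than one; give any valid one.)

S ⇒ + A ⇒ + S ⇒ + + A ⇒ + + S ⇒ + + b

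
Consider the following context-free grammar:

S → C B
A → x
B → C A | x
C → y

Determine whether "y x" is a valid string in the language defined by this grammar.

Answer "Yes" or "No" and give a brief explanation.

Yes - a valid derivation exists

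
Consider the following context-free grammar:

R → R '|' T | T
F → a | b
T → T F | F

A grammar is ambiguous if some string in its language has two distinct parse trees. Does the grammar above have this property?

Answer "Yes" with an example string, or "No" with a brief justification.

No - the grammar is unambiguous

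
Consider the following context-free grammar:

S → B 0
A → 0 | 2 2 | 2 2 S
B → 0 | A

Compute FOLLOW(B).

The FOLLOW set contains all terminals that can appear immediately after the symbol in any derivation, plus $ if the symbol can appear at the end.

We compute FOLLOW(B) using the standard algorithm.
FOLLOW(S) starts with {$}.
FIRST(A) = {0, 2}
FIRST(B) = {0, 2}
FIRST(S) = {0, 2}
FOLLOW(A) = {0}
FOLLOW(B) = {0}
FOLLOW(S) = {$, 0}
Therefore, FOLLOW(B) = {0}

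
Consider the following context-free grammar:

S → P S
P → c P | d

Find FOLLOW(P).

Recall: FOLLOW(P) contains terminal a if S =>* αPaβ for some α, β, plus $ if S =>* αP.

We compute FOLLOW(P) using the standard algorithm.
FOLLOW(S) starts with {$}.
FIRST(P) = {c, d}
FIRST(S) = {c, d}
FOLLOW(P) = {c, d}
FOLLOW(S) = {$}
Therefore, FOLLOW(P) = {c, d}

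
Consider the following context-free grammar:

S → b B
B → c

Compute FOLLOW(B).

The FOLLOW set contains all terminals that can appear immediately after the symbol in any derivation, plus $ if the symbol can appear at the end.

We compute FOLLOW(B) using the standard algorithm.
FOLLOW(S) starts with {$}.
FIRST(B) = {c}
FIRST(S) = {b}
FOLLOW(B) = {$}
FOLLOW(S) = {$}
Therefore, FOLLOW(B) = {$}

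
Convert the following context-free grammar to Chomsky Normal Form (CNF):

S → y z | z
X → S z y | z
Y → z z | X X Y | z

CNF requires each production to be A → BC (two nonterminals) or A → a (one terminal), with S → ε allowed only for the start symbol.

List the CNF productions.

TY → y; TZ → z; S → z; X → z; Y → z; S → TY TZ; X → S X0; X0 → TZ TY; Y → TZ TZ; Y → X X1; X1 → X Y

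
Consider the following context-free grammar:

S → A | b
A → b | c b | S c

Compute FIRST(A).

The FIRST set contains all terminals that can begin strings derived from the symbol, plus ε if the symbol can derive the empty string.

We compute FIRST(A) using the standard algorithm.
FIRST(A) = {b, c}
FIRST(S) = {b, c}
Therefore, FIRST(A) = {b, c}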